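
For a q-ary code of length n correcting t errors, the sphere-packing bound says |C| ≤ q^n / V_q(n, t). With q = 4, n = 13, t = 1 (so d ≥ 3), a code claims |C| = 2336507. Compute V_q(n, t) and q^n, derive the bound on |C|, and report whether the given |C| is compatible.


V_q(n, t) = 40, q^n = 67108864, Hamming bound = 1677721, |C| = 2336507 > bound (violated).

Step 1: Compute V_q(n, t) = Σ_{j=0}^1 C(n, j) (q−1)^j.
  j = 0: C(13,0)·(3)^0 = 1·1 = 1.
  j = 1: C(13,1)·(3)^1 = 13·3 = 39.
  V_q(n, t) = 1 + 39 = 40.
Step 2: q^n = 4^13 = 67108864.
Step 3: Hamming bound ⌊q^n / V_q(n,t)⌋ = ⌊67108864/40⌋ = 1677721.
Step 4: Compare |C| = 2336507 to 1677721: violated.
The claimed |C| lies above the Hamming bound, so no 4-ary code of length 13 with d ≥ 3 can have 2336507 codewords.


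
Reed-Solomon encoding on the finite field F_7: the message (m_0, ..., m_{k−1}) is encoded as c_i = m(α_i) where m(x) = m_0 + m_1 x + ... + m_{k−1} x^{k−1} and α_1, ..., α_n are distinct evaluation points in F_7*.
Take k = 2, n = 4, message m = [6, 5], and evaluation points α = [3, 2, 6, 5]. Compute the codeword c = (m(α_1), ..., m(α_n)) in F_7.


c = [0, 2, 1, 3]

Message polynomial: m(x) = 6 + 5·x (mod 7).
For each evaluation point α_i, compute m(α_i) mod 7:
  α_1 = 3: Horner steps 5 → 0, so m(3) = 0.
  α_2 = 2: Horner steps 5 → 2, so m(2) = 2.
  α_3 = 6: Horner steps 5 → 1, so m(6) = 1.
  α_4 = 5: Horner steps 5 → 3, so m(5) = 3.
Codeword c = [0, 2, 1, 3] ∈ F_7^4.


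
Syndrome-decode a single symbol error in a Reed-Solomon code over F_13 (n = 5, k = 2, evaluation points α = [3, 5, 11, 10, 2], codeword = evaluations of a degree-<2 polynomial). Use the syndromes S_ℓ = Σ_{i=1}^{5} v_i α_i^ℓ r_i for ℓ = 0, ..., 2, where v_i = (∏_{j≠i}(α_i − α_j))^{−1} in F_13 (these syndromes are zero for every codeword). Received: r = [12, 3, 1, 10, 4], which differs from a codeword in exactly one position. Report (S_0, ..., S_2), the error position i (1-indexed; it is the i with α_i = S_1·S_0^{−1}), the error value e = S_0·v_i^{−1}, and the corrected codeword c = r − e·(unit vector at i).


S = (6, 5, 2), error at position 1, error magnitude e = 4, c = [8, 3, 1, 10, 4].

Step 1: column multipliers v_i = (∏_{j≠i}(α_i − α_j))^{−1} mod 13.
  i = 1 (α = 3): (3−5)(3−11)(3−10)(3−2) = (−2)·(−8)·(−7)·1 = −112 ≡ 5, so v_1 = 5^{−1} = 8 (mod 13).
  i = 2 (α = 5): (5−3)(5−11)(5−10)(5−2) = 2·(−6)·(−5)·3 = 180 ≡ 11, so v_2 = 11^{−1} = 6 (mod 13).
  i = 3 (α = 11): (11−3)(11−5)(11−10)(11−2) = 8·6·1·9 = 432 ≡ 3, so v_3 = 3^{−1} = 9 (mod 13).
  i = 4 (α = 10): (10−3)(10−5)(10−11)(10−2) = 7·5·(−1)·8 = −280 ≡ 6, so v_4 = 6^{−1} = 11 (mod 13).
  i = 5 (α = 2): (2−3)(2−5)(2−11)(2−10) = (−1)·(−3)·(−9)·(−8) = 216 ≡ 8, so v_5 = 8^{−1} = 5 (mod 13).
  v = [8, 6, 9, 11, 5].
Step 2: syndromes of r = [12, 3, 1, 10, 4] (all sums mod 13).
  S_0 = Σ v_i r_i = 8·12 + 6·3 + 9·1 + 11·10 + 5·4 = 253 ≡ 6.
  S_1 = Σ v_i α_i r_i = 8·3·12 + 6·5·3 + 9·11·1 + 11·10·10 + 5·2·4 = 1617 ≡ 5.
  α_i^2 mod 13 = [9, 12, 4, 9, 4].
  S_2 = Σ v_i α_i^2 r_i = 8·9·12 + 6·12·3 + 9·4·1 + 11·9·10 + 5·4·4 = 2186 ≡ 2.
  S = (6, 5, 2) ≠ 0, so r is not a codeword (an error is present).
Step 3: locate the error. For a single error e at position i, S_ℓ = v_i·e·α_i^ℓ, so α_err = S_1/S_0.
  S_0^{−1} = 6^{−1} = 11 (mod 13), so α_err = 5·11 = 55 ≡ 3 = α_1. Error position i = 1.
  Consistency check: S_2/S_1 = 2·8 = 16 ≡ 3 = α_err ✓ (single-error assumption holds).
Step 4: error magnitude e = S_0/v_1 = S_0·∏_{j≠1}(α_1 − α_j) = 6·5 = 30 ≡ 4 (mod 13).
Step 5: correct position 1: c_1 = r_1 − e = 12 − 4 ≡ 8 (mod 13). Hence c = [8, 3, 1, 10, 4].
  Check: interpolating c through the α_i gives m(x) = 9 + 4·x (degree < 2) with m(α_i) = c_i for every i, so c is indeed a codeword.


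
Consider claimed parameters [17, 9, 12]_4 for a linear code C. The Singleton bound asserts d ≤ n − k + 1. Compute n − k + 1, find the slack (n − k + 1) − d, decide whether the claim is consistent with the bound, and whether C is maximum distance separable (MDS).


Singleton RHS = n − k + 1 = 9, slack = -3, bound violated (no such code; not MDS).

Singleton bound: d ≤ n − k + 1.
Here n = 17, k = 9, so n − k + 1 = 9.
Given d = 12, check d ≤ 9: NO.
Slack = (n − k + 1) − d = -3.
The slack is negative: d = 12 exceeds n − k + 1 = 9 by 3, so the Singleton bound is violated and no linear [17, 9, 12]_4 code can exist. In particular it is not MDS (MDS requires d = n − k + 1 exactly).
Description: the claimed parameters are [17, 9, 12]_4; such a code would be impossible (violates the Singleton bound).


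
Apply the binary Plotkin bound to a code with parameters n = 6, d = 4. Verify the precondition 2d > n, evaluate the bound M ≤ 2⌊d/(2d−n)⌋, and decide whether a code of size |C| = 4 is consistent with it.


Plotkin bound M ≤ 4; given |C| = 4 ≤ bound (satisfied).

Check applicability: 2d = 8, n = 6.
2d − n = 2 > 0, so Plotkin applies.
Compute d/(2d−n) = 4/2 ≈ 2.0000.
⌊d/(2d−n)⌋ = 2.
Plotkin bound: M ≤ 2·2 = 4.
Given |C| = 4, check: satisfied.
This |C| is at the Plotkin bound.


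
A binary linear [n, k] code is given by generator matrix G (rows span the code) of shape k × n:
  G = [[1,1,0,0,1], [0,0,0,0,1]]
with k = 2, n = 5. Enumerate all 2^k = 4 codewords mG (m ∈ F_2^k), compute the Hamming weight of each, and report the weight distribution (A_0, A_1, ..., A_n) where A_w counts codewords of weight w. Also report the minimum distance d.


Weight distribution: A_0 = 1, A_1 = 1, A_2 = 1, A_3 = 1. Minimum distance d = 1.

Enumerate all 2^2 = 4 messages m ∈ F_2^2.
For each, compute codeword c = mG in F_2^5, then tally its weight.
  m = 00 → c = 00000, weight = 0.
  m = 10 → c = 11001, weight = 3.
  m = 01 → c = 00001, weight = 1.
  m = 11 → c = 11000, weight = 2.
Tally weights:
  weight 0: 1 codewords.
  weight 1: 1 codewords.
  weight 2: 1 codewords.
  weight 3: 1 codewords.
Minimum distance d = smallest w > 0 with A_w > 0 = 1.
Sanity: Σ A_w = 4 = 2^2 = 4 ✓.


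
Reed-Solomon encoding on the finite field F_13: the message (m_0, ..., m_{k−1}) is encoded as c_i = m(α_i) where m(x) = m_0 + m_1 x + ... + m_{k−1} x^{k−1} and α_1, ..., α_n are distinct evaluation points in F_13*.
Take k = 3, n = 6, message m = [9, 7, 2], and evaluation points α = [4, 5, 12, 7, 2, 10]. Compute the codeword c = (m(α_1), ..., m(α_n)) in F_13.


c = [4, 3, 4, 0, 5, 6]

Message polynomial: m(x) = 9 + 7·x + 2·x^2 (mod 13).
For each evaluation point α_i, compute m(α_i) mod 13:
  α_1 = 4: Horner steps 2 → 2 → 4, so m(4) = 4.
  α_2 = 5: Horner steps 2 → 4 → 3, so m(5) = 3.
  α_3 = 12: Horner steps 2 → 5 → 4, so m(12) = 4.
  α_4 = 7: Horner steps 2 → 8 → 0, so m(7) = 0.
  α_5 = 2: Horner steps 2 → 11 → 5, so m(2) = 5.
  α_6 = 10: Horner steps 2 → 1 → 6, so m(10) = 6.
Codeword c = [4, 3, 4, 0, 5, 6] ∈ F_13^6.


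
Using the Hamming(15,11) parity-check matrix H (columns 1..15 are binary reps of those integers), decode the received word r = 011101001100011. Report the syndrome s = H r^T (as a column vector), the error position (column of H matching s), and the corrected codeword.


s = (0, 0, 0, 1)^T, error position = 1, corrected codeword c = 111101001100011

Compute s = H r^T mod 2 one row at a time:
  s_1 = 0 + 1 + 1 + 0 + 0 + 0 + 1 + 1 = 4 ≡ 0 (mod 2).
  s_2 = 1 + 0 + 1 + 0 + 0 + 0 + 1 + 1 = 4 ≡ 0 (mod 2).
  s_3 = 1 + 1 + 1 + 0 + 1 + 0 + 1 + 1 = 6 ≡ 0 (mod 2).
  s_4 = 0 + 1 + 0 + 0 + 1 + 0 + 0 + 1 = 3 ≡ 1 (mod 2).
s = (0, 0, 0, 1)^T — this equals column 1 of H (binary 0001), so error is at position 1.
Correct: flip bit 1 of r = 011101001100011 to get c = 111101001100011.


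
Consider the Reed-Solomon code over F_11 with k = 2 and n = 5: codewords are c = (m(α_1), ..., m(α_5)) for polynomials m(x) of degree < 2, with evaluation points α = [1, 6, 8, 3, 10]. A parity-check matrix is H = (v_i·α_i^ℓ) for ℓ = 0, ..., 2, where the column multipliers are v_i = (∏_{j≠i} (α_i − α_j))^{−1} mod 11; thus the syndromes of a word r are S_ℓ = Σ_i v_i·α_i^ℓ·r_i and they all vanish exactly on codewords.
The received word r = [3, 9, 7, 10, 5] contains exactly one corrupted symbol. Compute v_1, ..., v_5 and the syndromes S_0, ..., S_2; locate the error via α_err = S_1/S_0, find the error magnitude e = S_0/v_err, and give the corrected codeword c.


S = (2, 6, 7), error at position 4, error magnitude e = 9, c = [3, 9, 7, 1, 5].

Step 1: column multipliers v_i = (∏_{j≠i}(α_i − α_j))^{−1} mod 11.
  i = 1 (α = 1): (1−6)(1−8)(1−3)(1−10) = (−5)·(−7)·(−2)·(−9) = 630 ≡ 3, so v_1 = 3^{−1} = 4 (mod 11).
  i = 2 (α = 6): (6−1)(6−8)(6−3)(6−10) = 5·(−2)·3·(−4) = 120 ≡ 10, so v_2 = 10^{−1} = 10 (mod 11).
  i = 3 (α = 8): (8−1)(8−6)(8−3)(8−10) = 7·2·5·(−2) = −140 ≡ 3, so v_3 = 3^{−1} = 4 (mod 11).
  i = 4 (α = 3): (3−1)(3−6)(3−8)(3−10) = 2·(−3)·(−5)·(−7) = −210 ≡ 10, so v_4 = 10^{−1} = 10 (mod 11).
  i = 5 (α = 10): (10−1)(10−6)(10−8)(10−3) = 9·4·2·7 = 504 ≡ 9, so v_5 = 9^{−1} = 5 (mod 11).
  v = [4, 10, 4, 10, 5].
Step 2: syndromes of r = [3, 9, 7, 10, 5] (all sums mod 11).
  S_0 = Σ v_i r_i = 4·3 + 10·9 + 4·7 + 10·10 + 5·5 = 255 ≡ 2.
  S_1 = Σ v_i α_i r_i = 4·1·3 + 10·6·9 + 4·8·7 + 10·3·10 + 5·10·5 = 1326 ≡ 6.
  α_i^2 mod 11 = [1, 3, 9, 9, 1].
  S_2 = Σ v_i α_i^2 r_i = 4·1·3 + 10·3·9 + 4·9·7 + 10·9·10 + 5·1·5 = 1459 ≡ 7.
  S = (2, 6, 7) ≠ 0, so r is not a codeword (an error is present).
Step 3: locate the error. For a single error e at position i, S_ℓ = v_i·e·α_i^ℓ, so α_err = S_1/S_0.
  S_0^{−1} = 2^{−1} = 6 (mod 11), so α_err = 6·6 = 36 ≡ 3 = α_4. Error position i = 4.
  Consistency check: S_2/S_1 = 7·2 = 14 ≡ 3 = α_err ✓ (single-error assumption holds).
Step 4: error magnitude e = S_0/v_4 = S_0·∏_{j≠4}(α_4 − α_j) = 2·10 = 20 ≡ 9 (mod 11).
Step 5: correct position 4: c_4 = r_4 − e = 10 − 9 ≡ 1 (mod 11). Hence c = [3, 9, 7, 1, 5].
  Check: interpolating c through the α_i gives m(x) = 4 + 10·x (degree < 2) with m(α_i) = c_i for every i, so c is indeed a codeword.


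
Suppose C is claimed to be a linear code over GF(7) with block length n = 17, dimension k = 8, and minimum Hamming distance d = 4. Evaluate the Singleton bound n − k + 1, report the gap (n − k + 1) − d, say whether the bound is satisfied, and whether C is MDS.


Singleton RHS = n − k + 1 = 10, slack = 6, bound satisfied, not MDS.

Singleton bound: d ≤ n − k + 1.
Here n = 17, k = 8, so n − k + 1 = 10.
Given d = 4, check d ≤ 10: YES.
Slack = (n − k + 1) − d = 6.
The code is NOT MDS (slack = 6 > 0).
Description: the claimed parameters are [17, 8, 4]_7; such a code would be non-MDS.


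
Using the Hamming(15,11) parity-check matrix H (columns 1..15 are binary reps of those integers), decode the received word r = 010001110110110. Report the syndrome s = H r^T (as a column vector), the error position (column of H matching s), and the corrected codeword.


s = (1, 0, 0, 1)^T, error position = 9, corrected codeword c = 010001111110110

Compute s = H r^T mod 2 one row at a time:
  s_1 = 1 + 0 + 1 + 1 + 0 + 1 + 1 + 0 = 5 ≡ 1 (mod 2).
  s_2 = 0 + 0 + 1 + 1 + 0 + 1 + 1 + 0 = 4 ≡ 0 (mod 2).
  s_3 = 1 + 0 + 1 + 1 + 1 + 1 + 1 + 0 = 6 ≡ 0 (mod 2).
  s_4 = 0 + 0 + 0 + 1 + 0 + 1 + 1 + 0 = 3 ≡ 1 (mod 2).
s = (1, 0, 0, 1)^T — this equals column 9 of H (binary 1001), so error is at position 9.
Correct: flip bit 9 of r = 010001110110110 to get c = 010001111110110.


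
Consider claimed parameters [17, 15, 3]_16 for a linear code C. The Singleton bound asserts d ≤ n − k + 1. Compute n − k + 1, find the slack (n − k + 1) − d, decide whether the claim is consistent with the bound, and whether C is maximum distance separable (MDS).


Singleton RHS = n − k + 1 = 3, slack = 0, bound satisfied, MDS.

Singleton bound: d ≤ n − k + 1.
Here n = 17, k = 15, so n − k + 1 = 3.
Given d = 3, check d ≤ 3: YES.
Slack = (n − k + 1) − d = 0.
The code is MDS (slack = 0).
Description: the claimed parameters are [17, 15, 3]_16; such a code would be MDS (meets Singleton bound).


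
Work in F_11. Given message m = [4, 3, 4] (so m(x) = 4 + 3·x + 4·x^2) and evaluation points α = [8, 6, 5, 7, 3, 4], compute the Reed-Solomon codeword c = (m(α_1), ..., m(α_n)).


c = [9, 1, 9, 1, 5, 3]

Message polynomial: m(x) = 4 + 3·x + 4·x^2 (mod 11).
For each evaluation point α_i, compute m(α_i) mod 11:
  α_1 = 8: Horner steps 4 → 2 → 9, so m(8) = 9.
  α_2 = 6: Horner steps 4 → 5 → 1, so m(6) = 1.
  α_3 = 5: Horner steps 4 → 1 → 9, so m(5) = 9.
  α_4 = 7: Horner steps 4 → 9 → 1, so m(7) = 1.
  α_5 = 3: Horner steps 4 → 4 → 5, so m(3) = 5.
  α_6 = 4: Horner steps 4 → 8 → 3, so m(4) = 3.
Codeword c = [9, 1, 9, 1, 5, 3] ∈ F_11^6.


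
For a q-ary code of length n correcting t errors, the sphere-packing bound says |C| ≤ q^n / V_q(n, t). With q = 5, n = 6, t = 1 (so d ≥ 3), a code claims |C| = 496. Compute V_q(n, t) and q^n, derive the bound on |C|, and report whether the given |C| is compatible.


V_q(n, t) = 25, q^n = 15625, Hamming bound = 625, |C| = 496 ≤ bound (satisfied).

Step 1: Compute V_q(n, t) = Σ_{j=0}^1 C(n, j) (q−1)^j.
  j = 0: C(6,0)·(4)^0 = 1·1 = 1.
  j = 1: C(6,1)·(4)^1 = 6·4 = 24.
  V_q(n, t) = 1 + 24 = 25.
Step 2: q^n = 5^6 = 15625.
Step 3: Hamming bound ⌊q^n / V_q(n,t)⌋ = ⌊15625/25⌋ = 625.
Step 4: Compare |C| = 496 to 625: satisfied.
The claimed |C| lies below the Hamming bound.


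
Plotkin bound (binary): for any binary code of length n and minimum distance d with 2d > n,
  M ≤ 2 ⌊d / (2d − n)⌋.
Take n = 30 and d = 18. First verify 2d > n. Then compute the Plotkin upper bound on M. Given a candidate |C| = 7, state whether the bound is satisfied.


Plotkin bound M ≤ 6; given |C| = 7 > bound (violated).

Check applicability: 2d = 36, n = 30.
2d − n = 6 > 0, so Plotkin applies.
Compute d/(2d−n) = 18/6 ≈ 3.0000.
⌊d/(2d−n)⌋ = 3.
Plotkin bound: M ≤ 2·3 = 6.
Given |C| = 7, check: VIOLATED.
This |C| is above the Plotkin bound, so no binary code with n = 30, d = 18 and 7 codewords exists.


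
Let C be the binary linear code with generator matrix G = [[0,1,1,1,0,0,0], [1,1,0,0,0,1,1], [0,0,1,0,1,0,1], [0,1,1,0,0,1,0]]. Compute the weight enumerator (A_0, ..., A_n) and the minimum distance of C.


Weight distribution: A_0 = 1, A_2 = 2, A_3 = 4, A_4 = 5, A_5 = 4. Minimum distance d = 2.

Enumerate all 2^4 = 16 messages m ∈ F_2^4.
For each, compute codeword c = mG in F_2^7, then tally its weight.
  m = 0000 → c = 0000000, weight = 0.
  m = 1000 → c = 0111000, weight = 3.
  m = 0100 → c = 1100011, weight = 4.
  m = 1100 → c = 1011011, weight = 5.
  m = 0010 → c = 0010101, weight = 3.
  m = 1010 → c = 0101101, weight = 4.
  m = 0110 → c = 1110110, weight = 5.
  m = 1110 → c = 1001110, weight = 4.
  m = 0001 → c = 0110010, weight = 3.
  m = 1001 → c = 0001010, weight = 2.
  m = 0101 → c = 1010001, weight = 3.
  m = 1101 → c = 1101001, weight = 4.
  m = 0011 → c = 0100111, weight = 4.
  m = 1011 → c = 0011111, weight = 5.
  m = 0111 → c = 1000100, weight = 2.
  m = 1111 → c = 1111100, weight = 5.
Tally weights:
  weight 0: 1 codewords.
  weight 2: 2 codewords.
  weight 3: 4 codewords.
  weight 4: 5 codewords.
  weight 5: 4 codewords.
Minimum distance d = smallest w > 0 with A_w > 0 = 2.
Sanity: Σ A_w = 16 = 2^4 = 16 ✓.


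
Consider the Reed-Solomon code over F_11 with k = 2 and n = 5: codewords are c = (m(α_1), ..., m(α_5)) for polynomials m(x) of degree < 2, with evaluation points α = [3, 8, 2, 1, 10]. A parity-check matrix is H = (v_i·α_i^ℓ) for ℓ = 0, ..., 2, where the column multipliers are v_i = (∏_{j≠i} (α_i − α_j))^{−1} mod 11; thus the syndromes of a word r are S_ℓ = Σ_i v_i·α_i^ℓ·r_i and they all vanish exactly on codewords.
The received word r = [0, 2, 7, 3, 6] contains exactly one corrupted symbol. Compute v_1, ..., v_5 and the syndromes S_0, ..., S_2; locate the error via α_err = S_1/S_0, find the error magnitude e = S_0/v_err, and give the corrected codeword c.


S = (9, 6, 4), error at position 2, error magnitude e = 4, c = [0, 9, 7, 3, 6].

Step 1: column multipliers v_i = (∏_{j≠i}(α_i − α_j))^{−1} mod 11.
  i = 1 (α = 3): (3−8)(3−2)(3−1)(3−10) = (−5)·1·2·(−7) = 70 ≡ 4, so v_1 = 4^{−1} = 3 (mod 11).
  i = 2 (α = 8): (8−3)(8−2)(8−1)(8−10) = 5·6·7·(−2) = −420 ≡ 9, so v_2 = 9^{−1} = 5 (mod 11).
  i = 3 (α = 2): (2−3)(2−8)(2−1)(2−10) = (−1)·(−6)·1·(−8) = −48 ≡ 7, so v_3 = 7^{−1} = 8 (mod 11).
  i = 4 (α = 1): (1−3)(1−8)(1−2)(1−10) = (−2)·(−7)·(−1)·(−9) = 126 ≡ 5, so v_4 = 5^{−1} = 9 (mod 11).
  i = 5 (α = 10): (10−3)(10−8)(10−2)(10−1) = 7·2·8·9 = 1008 ≡ 7, so v_5 = 7^{−1} = 8 (mod 11).
  v = [3, 5, 8, 9, 8].
Step 2: syndromes of r = [0, 2, 7, 3, 6] (all sums mod 11).
  S_0 = Σ v_i r_i = 3·0 + 5·2 + 8·7 + 9·3 + 8·6 = 141 ≡ 9.
  S_1 = Σ v_i α_i r_i = 3·3·0 + 5·8·2 + 8·2·7 + 9·1·3 + 8·10·6 = 699 ≡ 6.
  α_i^2 mod 11 = [9, 9, 4, 1, 1].
  S_2 = Σ v_i α_i^2 r_i = 3·9·0 + 5·9·2 + 8·4·7 + 9·1·3 + 8·1·6 = 389 ≡ 4.
  S = (9, 6, 4) ≠ 0, so r is not a codeword (an error is present).
Step 3: locate the error. For a single error e at position i, S_ℓ = v_i·e·α_i^ℓ, so α_err = S_1/S_0.
  S_0^{−1} = 9^{−1} = 5 (mod 11), so α_err = 6·5 = 30 ≡ 8 = α_2. Error position i = 2.
  Consistency check: S_2/S_1 = 4·2 = 8 ≡ 8 = α_err ✓ (single-error assumption holds).
Step 4: error magnitude e = S_0/v_2 = S_0·∏_{j≠2}(α_2 − α_j) = 9·9 = 81 ≡ 4 (mod 11).
Step 5: correct position 2: c_2 = r_2 − e = 2 − 4 ≡ 9 (mod 11). Hence c = [0, 9, 7, 3, 6].
  Check: interpolating c through the α_i gives m(x) = 10 + 4·x (degree < 2) with m(α_i) = c_i for every i, so c is indeed a codeword.


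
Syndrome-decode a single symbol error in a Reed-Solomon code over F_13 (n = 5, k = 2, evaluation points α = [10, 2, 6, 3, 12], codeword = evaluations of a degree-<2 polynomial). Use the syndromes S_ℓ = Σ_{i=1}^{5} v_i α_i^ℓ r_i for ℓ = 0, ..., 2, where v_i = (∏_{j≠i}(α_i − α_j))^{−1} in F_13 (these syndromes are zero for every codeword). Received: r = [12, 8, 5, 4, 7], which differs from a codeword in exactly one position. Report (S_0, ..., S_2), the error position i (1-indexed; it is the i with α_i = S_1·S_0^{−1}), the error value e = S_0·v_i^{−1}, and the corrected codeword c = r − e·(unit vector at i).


S = (7, 5, 11), error at position 1, error magnitude e = 10, c = [2, 8, 5, 4, 7].

Step 1: column multipliers v_i = (∏_{j≠i}(α_i − α_j))^{−1} mod 13.
  i = 1 (α = 10): (10−2)(10−6)(10−3)(10−12) = 8·4·7·(−2) = −448 ≡ 7, so v_1 = 7^{−1} = 2 (mod 13).
  i = 2 (α = 2): (2−10)(2−6)(2−3)(2−12) = (−8)·(−4)·(−1)·(−10) = 320 ≡ 8, so v_2 = 8^{−1} = 5 (mod 13).
  i = 3 (α = 6): (6−10)(6−2)(6−3)(6−12) = (−4)·4·3·(−6) = 288 ≡ 2, so v_3 = 2^{−1} = 7 (mod 13).
  i = 4 (α = 3): (3−10)(3−2)(3−6)(3−12) = (−7)·1·(−3)·(−9) = −189 ≡ 6, so v_4 = 6^{−1} = 11 (mod 13).
  i = 5 (α = 12): (12−10)(12−2)(12−6)(12−3) = 2·10·6·9 = 1080 ≡ 1, so v_5 = 1^{−1} = 1 (mod 13).
  v = [2, 5, 7, 11, 1].
Step 2: syndromes of r = [12, 8, 5, 4, 7] (all sums mod 13).
  S_0 = Σ v_i r_i = 2·12 + 5·8 + 7·5 + 11·4 + 1·7 = 150 ≡ 7.
  S_1 = Σ v_i α_i r_i = 2·10·12 + 5·2·8 + 7·6·5 + 11·3·4 + 1·12·7 = 746 ≡ 5.
  α_i^2 mod 13 = [9, 4, 10, 9, 1].
  S_2 = Σ v_i α_i^2 r_i = 2·9·12 + 5·4·8 + 7·10·5 + 11·9·4 + 1·1·7 = 1129 ≡ 11.
  S = (7, 5, 11) ≠ 0, so r is not a codeword (an error is present).
Step 3: locate the error. For a single error e at position i, S_ℓ = v_i·e·α_i^ℓ, so α_err = S_1/S_0.
  S_0^{−1} = 7^{−1} = 2 (mod 13), so α_err = 5·2 = 10 ≡ 10 = α_1. Error position i = 1.
  Consistency check: S_2/S_1 = 11·8 = 88 ≡ 10 = α_err ✓ (single-error assumption holds).
Step 4: error magnitude e = S_0/v_1 = S_0·∏_{j≠1}(α_1 − α_j) = 7·7 = 49 ≡ 10 (mod 13).
Step 5: correct position 1: c_1 = r_1 − e = 12 − 10 ≡ 2 (mod 13). Hence c = [2, 8, 5, 4, 7].
  Check: interpolating c through the α_i gives m(x) = 3 + 9·x (degree < 2) with m(α_i) = c_i for every i, so c is indeed a codeword.


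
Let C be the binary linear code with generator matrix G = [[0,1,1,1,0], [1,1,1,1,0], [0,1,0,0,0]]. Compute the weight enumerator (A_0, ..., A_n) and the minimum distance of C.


Weight distribution: A_0 = 1, A_1 = 2, A_2 = 2, A_3 = 2, A_4 = 1. Minimum distance d = 1.

Enumerate all 2^3 = 8 messages m ∈ F_2^3.
For each, compute codeword c = mG in F_2^5, then tally its weight.
  m = 000 → c = 00000, weight = 0.
  m = 100 → c = 01110, weight = 3.
  m = 010 → c = 11110, weight = 4.
  m = 110 → c = 10000, weight = 1.
  m = 001 → c = 01000, weight = 1.
  m = 101 → c = 00110, weight = 2.
  m = 011 → c = 10110, weight = 3.
  m = 111 → c = 11000, weight = 2.
Tally weights:
  weight 0: 1 codewords.
  weight 1: 2 codewords.
  weight 2: 2 codewords.
  weight 3: 2 codewords.
  weight 4: 1 codewords.
Minimum distance d = smallest w > 0 with A_w > 0 = 1.
Sanity: Σ A_w = 8 = 2^3 = 8 ✓.


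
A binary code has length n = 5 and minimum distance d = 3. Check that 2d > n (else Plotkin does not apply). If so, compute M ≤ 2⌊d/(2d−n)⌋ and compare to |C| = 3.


Plotkin bound M ≤ 6; given |C| = 3 ≤ bound (satisfied).

Check applicability: 2d = 6, n = 5.
2d − n = 1 > 0, so Plotkin applies.
Compute d/(2d−n) = 3/1 ≈ 3.0000.
⌊d/(2d−n)⌋ = 3.
Plotkin bound: M ≤ 2·3 = 6.
Given |C| = 3, check: satisfied.
This |C| is below the Plotkin bound.


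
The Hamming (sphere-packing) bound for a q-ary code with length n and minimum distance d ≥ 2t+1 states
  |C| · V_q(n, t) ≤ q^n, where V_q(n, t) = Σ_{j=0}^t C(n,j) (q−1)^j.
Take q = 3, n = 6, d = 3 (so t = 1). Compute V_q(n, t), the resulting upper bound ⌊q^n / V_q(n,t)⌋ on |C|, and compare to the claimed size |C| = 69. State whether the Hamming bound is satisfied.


V_q(n, t) = 13, q^n = 729, Hamming bound = 56, |C| = 69 > bound (violated).

Step 1: Compute V_q(n, t) = Σ_{j=0}^1 C(n, j) (q−1)^j.
  j = 0: C(6,0)·(2)^0 = 1·1 = 1.
  j = 1: C(6,1)·(2)^1 = 6·2 = 12.
  V_q(n, t) = 1 + 12 = 13.
Step 2: q^n = 3^6 = 729.
Step 3: Hamming bound ⌊q^n / V_q(n,t)⌋ = ⌊729/13⌋ = 56.
Step 4: Compare |C| = 69 to 56: violated.
The claimed |C| lies above the Hamming bound, so no 3-ary code of length 6 with d ≥ 3 can have 69 codewords.


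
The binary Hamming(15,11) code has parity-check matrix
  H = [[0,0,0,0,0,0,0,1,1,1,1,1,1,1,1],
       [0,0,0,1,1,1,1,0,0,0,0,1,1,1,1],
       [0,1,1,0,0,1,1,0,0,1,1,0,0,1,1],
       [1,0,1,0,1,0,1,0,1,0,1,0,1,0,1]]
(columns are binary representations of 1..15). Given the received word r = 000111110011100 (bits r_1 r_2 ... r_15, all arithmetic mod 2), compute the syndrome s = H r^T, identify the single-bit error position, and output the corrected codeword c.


s = (0, 0, 1, 0)^T, error position = 2, corrected codeword c = 010111110011100

Compute s = H r^T mod 2 one row at a time:
  s_1 = 1 + 0 + 0 + 1 + 1 + 1 + 0 + 0 = 4 ≡ 0 (mod 2).
  s_2 = 1 + 1 + 1 + 1 + 1 + 1 + 0 + 0 = 6 ≡ 0 (mod 2).
  s_3 = 0 + 0 + 1 + 1 + 0 + 1 + 0 + 0 = 3 ≡ 1 (mod 2).
  s_4 = 0 + 0 + 1 + 1 + 0 + 1 + 1 + 0 = 4 ≡ 0 (mod 2).
s = (0, 0, 1, 0)^T — this equals column 2 of H (binary 0010), so error is at position 2.
Correct: flip bit 2 of r = 000111110011100 to get c = 010111110011100.


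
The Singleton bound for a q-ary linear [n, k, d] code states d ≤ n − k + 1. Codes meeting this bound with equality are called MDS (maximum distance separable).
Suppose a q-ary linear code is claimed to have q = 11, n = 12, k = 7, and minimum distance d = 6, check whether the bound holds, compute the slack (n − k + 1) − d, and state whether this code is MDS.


Singleton RHS = n − k + 1 = 6, slack = 0, bound satisfied, MDS.

Singleton bound: d ≤ n − k + 1.
Here n = 12, k = 7, so n − k + 1 = 6.
Given d = 6, check d ≤ 6: YES.
Slack = (n − k + 1) − d = 0.
The code is MDS (slack = 0).
Description: the claimed parameters are [12, 7, 6]_11; such a code would be MDS (meets Singleton bound).


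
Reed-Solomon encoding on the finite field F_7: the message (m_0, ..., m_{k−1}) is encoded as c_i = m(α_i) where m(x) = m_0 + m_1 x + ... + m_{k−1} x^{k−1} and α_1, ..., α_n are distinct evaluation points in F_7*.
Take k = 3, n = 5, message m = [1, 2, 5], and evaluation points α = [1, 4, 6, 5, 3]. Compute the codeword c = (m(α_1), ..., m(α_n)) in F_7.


c = [1, 5, 4, 3, 3]

Message polynomial: m(x) = 1 + 2·x + 5·x^2 (mod 7).
For each evaluation point α_i, compute m(α_i) mod 7:
  α_1 = 1: Horner steps 5 → 0 → 1, so m(1) = 1.
  α_2 = 4: Horner steps 5 → 1 → 5, so m(4) = 5.
  α_3 = 6: Horner steps 5 → 4 → 4, so m(6) = 4.
  α_4 = 5: Horner steps 5 → 6 → 3, so m(5) = 3.
  α_5 = 3: Horner steps 5 → 3 → 3, so m(3) = 3.
Codeword c = [1, 5, 4, 3, 3] ∈ F_7^5.


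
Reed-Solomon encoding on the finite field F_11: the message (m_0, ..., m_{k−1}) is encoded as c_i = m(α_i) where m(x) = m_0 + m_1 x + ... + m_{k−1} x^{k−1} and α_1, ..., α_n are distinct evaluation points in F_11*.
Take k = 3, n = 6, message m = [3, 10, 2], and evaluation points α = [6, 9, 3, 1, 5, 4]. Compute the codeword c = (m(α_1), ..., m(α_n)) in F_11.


c = [3, 2, 7, 4, 4, 9]

Message polynomial: m(x) = 3 + 10·x + 2·x^2 (mod 11).
For each evaluation point α_i, compute m(α_i) mod 11:
  α_1 = 6: Horner steps 2 → 0 → 3, so m(6) = 3.
  α_2 = 9: Horner steps 2 → 6 → 2, so m(9) = 2.
  α_3 = 3: Horner steps 2 → 5 → 7, so m(3) = 7.
  α_4 = 1: Horner steps 2 → 1 → 4, so m(1) = 4.
  α_5 = 5: Horner steps 2 → 9 → 4, so m(5) = 4.
  α_6 = 4: Horner steps 2 → 7 → 9, so m(4) = 9.
Codeword c = [3, 2, 7, 4, 4, 9] ∈ F_11^6.


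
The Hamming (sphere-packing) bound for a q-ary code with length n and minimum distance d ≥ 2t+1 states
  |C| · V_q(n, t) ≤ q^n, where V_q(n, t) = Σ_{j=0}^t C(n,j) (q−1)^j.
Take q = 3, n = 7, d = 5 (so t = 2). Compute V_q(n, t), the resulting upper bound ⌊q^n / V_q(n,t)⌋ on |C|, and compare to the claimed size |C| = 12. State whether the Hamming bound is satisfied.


V_q(n, t) = 99, q^n = 2187, Hamming bound = 22, |C| = 12 ≤ bound (satisfied).

Step 1: Compute V_q(n, t) = Σ_{j=0}^2 C(n, j) (q−1)^j.
  j = 0: C(7,0)·(2)^0 = 1·1 = 1.
  j = 1: C(7,1)·(2)^1 = 7·2 = 14.
  j = 2: C(7,2)·(2)^2 = 21·4 = 84.
  V_q(n, t) = 1 + 14 + 84 = 99.
Step 2: q^n = 3^7 = 2187.
Step 3: Hamming bound ⌊q^n / V_q(n,t)⌋ = ⌊2187/99⌋ = 22.
Step 4: Compare |C| = 12 to 22: satisfied.
The claimed |C| lies below the Hamming bound.


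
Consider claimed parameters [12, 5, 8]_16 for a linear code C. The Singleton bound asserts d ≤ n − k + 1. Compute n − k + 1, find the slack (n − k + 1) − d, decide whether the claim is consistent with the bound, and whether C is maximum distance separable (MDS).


Singleton RHS = n − k + 1 = 8, slack = 0, bound satisfied, MDS.

Singleton bound: d ≤ n − k + 1.
Here n = 12, k = 5, so n − k + 1 = 8.
Given d = 8, check d ≤ 8: YES.
Slack = (n − k + 1) − d = 0.
The code is MDS (slack = 0).
Description: the claimed parameters are [12, 5, 8]_16; such a code would be MDS (meets Singleton bound).


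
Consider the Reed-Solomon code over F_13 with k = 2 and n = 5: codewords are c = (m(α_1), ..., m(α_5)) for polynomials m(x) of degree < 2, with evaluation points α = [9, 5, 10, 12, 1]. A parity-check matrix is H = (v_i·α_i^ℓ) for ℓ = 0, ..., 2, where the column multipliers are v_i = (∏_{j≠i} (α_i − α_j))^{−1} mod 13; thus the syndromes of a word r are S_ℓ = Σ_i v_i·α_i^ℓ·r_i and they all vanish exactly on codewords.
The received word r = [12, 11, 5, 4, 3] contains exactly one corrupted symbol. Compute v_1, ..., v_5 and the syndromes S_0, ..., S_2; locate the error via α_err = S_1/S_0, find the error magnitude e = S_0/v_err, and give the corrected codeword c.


S = (3, 2, 10), error at position 2, error magnitude e = 10, c = [12, 1, 5, 4, 3].

Step 1: column multipliers v_i = (∏_{j≠i}(α_i − α_j))^{−1} mod 13.
  i = 1 (α = 9): (9−5)(9−10)(9−12)(9−1) = 4·(−1)·(−3)·8 = 96 ≡ 5, so v_1 = 5^{−1} = 8 (mod 13).
  i = 2 (α = 5): (5−9)(5−10)(5−12)(5−1) = (−4)·(−5)·(−7)·4 = −560 ≡ 12, so v_2 = 12^{−1} = 12 (mod 13).
  i = 3 (α = 10): (10−9)(10−5)(10−12)(10−1) = 1·5·(−2)·9 = −90 ≡ 1, so v_3 = 1^{−1} = 1 (mod 13).
  i = 4 (α = 12): (12−9)(12−5)(12−10)(12−1) = 3·7·2·11 = 462 ≡ 7, so v_4 = 7^{−1} = 2 (mod 13).
  i = 5 (α = 1): (1−9)(1−5)(1−10)(1−12) = (−8)·(−4)·(−9)·(−11) = 3168 ≡ 9, so v_5 = 9^{−1} = 3 (mod 13).
  v = [8, 12, 1, 2, 3].
Step 2: syndromes of r = [12, 11, 5, 4, 3] (all sums mod 13).
  S_0 = Σ v_i r_i = 8·12 + 12·11 + 1·5 + 2·4 + 3·3 = 250 ≡ 3.
  S_1 = Σ v_i α_i r_i = 8·9·12 + 12·5·11 + 1·10·5 + 2·12·4 + 3·1·3 = 1679 ≡ 2.
  α_i^2 mod 13 = [3, 12, 9, 1, 1].
  S_2 = Σ v_i α_i^2 r_i = 8·3·12 + 12·12·11 + 1·9·5 + 2·1·4 + 3·1·3 = 1934 ≡ 10.
  S = (3, 2, 10) ≠ 0, so r is not a codeword (an error is present).
Step 3: locate the error. For a single error e at position i, S_ℓ = v_i·e·α_i^ℓ, so α_err = S_1/S_0.
  S_0^{−1} = 3^{−1} = 9 (mod 13), so α_err = 2·9 = 18 ≡ 5 = α_2. Error position i = 2.
  Consistency check: S_2/S_1 = 10·7 = 70 ≡ 5 = α_err ✓ (single-error assumption holds).
Step 4: error magnitude e = S_0/v_2 = S_0·∏_{j≠2}(α_2 − α_j) = 3·12 = 36 ≡ 10 (mod 13).
Step 5: correct position 2: c_2 = r_2 − e = 11 − 10 ≡ 1 (mod 13). Hence c = [12, 1, 5, 4, 3].
  Check: interpolating c through the α_i gives m(x) = 10 + 6·x (degree < 2) with m(α_i) = c_i for every i, so c is indeed a codeword.


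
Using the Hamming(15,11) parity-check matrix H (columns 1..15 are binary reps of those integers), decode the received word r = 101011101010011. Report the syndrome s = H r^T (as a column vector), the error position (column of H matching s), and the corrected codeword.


s = (0, 1, 0, 1)^T, error position = 5, corrected codeword c = 101001101010011

Compute s = H r^T mod 2 one row at a time:
  s_1 = 0 + 1 + 0 + 1 + 0 + 0 + 1 + 1 = 4 ≡ 0 (mod 2).
  s_2 = 0 + 1 + 1 + 1 + 0 + 0 + 1 + 1 = 5 ≡ 1 (mod 2).
  s_3 = 0 + 1 + 1 + 1 + 0 + 1 + 1 + 1 = 6 ≡ 0 (mod 2).
  s_4 = 1 + 1 + 1 + 1 + 1 + 1 + 0 + 1 = 7 ≡ 1 (mod 2).
s = (0, 1, 0, 1)^T — this equals column 5 of H (binary 0101), so error is at position 5.
Correct: flip bit 5 of r = 101011101010011 to get c = 101001101010011.


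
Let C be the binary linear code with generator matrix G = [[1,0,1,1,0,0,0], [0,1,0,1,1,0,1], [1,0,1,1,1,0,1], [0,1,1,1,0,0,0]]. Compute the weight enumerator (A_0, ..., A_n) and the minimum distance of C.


Weight distribution: A_0 = 1, A_1 = 1, A_2 = 4, A_3 = 4, A_4 = 3, A_5 = 3. Minimum distance d = 1.

Enumerate all 2^4 = 16 messages m ∈ F_2^4.
For each, compute codeword c = mG in F_2^7, then tally its weight.
  m = 0000 → c = 0000000, weight = 0.
  m = 1000 → c = 1011000, weight = 3.
  m = 0100 → c = 0101101, weight = 4.
  m = 1100 → c = 1110101, weight = 5.
  m = 0010 → c = 1011101, weight = 5.
  m = 1010 → c = 0000101, weight = 2.
  m = 0110 → c = 1110000, weight = 3.
  m = 1110 → c = 0101000, weight = 2.
  m = 0001 → c = 0111000, weight = 3.
  m = 1001 → c = 1100000, weight = 2.
  m = 0101 → c = 0010101, weight = 3.
  m = 1101 → c = 1001101, weight = 4.
  m = 0011 → c = 1100101, weight = 4.
  m = 1011 → c = 0111101, weight = 5.
  m = 0111 → c = 1001000, weight = 2.
  m = 1111 → c = 0010000, weight = 1.
Tally weights:
  weight 0: 1 codewords.
  weight 1: 1 codewords.
  weight 2: 4 codewords.
  weight 3: 4 codewords.
  weight 4: 3 codewords.
  weight 5: 3 codewords.
Minimum distance d = smallest w > 0 with A_w > 0 = 1.
Sanity: Σ A_w = 16 = 2^4 = 16 ✓.


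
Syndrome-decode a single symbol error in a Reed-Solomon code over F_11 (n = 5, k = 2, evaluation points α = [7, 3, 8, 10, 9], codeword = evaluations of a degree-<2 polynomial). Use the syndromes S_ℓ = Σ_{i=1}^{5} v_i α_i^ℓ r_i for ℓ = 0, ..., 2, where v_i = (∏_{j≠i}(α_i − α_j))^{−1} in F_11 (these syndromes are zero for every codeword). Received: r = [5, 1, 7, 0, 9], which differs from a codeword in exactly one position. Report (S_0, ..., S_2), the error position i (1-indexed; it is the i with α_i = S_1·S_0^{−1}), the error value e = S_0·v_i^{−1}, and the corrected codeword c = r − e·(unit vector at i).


S = (1, 3, 9), error at position 2, error magnitude e = 4, c = [5, 8, 7, 0, 9].

Step 1: column multipliers v_i = (∏_{j≠i}(α_i − α_j))^{−1} mod 11.
  i = 1 (α = 7): (7−3)(7−8)(7−10)(7−9) = 4·(−1)·(−3)·(−2) = −24 ≡ 9, so v_1 = 9^{−1} = 5 (mod 11).
  i = 2 (α = 3): (3−7)(3−8)(3−10)(3−9) = (−4)·(−5)·(−7)·(−6) = 840 ≡ 4, so v_2 = 4^{−1} = 3 (mod 11).
  i = 3 (α = 8): (8−7)(8−3)(8−10)(8−9) = 1·5·(−2)·(−1) = 10 ≡ 10, so v_3 = 10^{−1} = 10 (mod 11).
  i = 4 (α = 10): (10−7)(10−3)(10−8)(10−9) = 3·7·2·1 = 42 ≡ 9, so v_4 = 9^{−1} = 5 (mod 11).
  i = 5 (α = 9): (9−7)(9−3)(9−8)(9−10) = 2·6·1·(−1) = −12 ≡ 10, so v_5 = 10^{−1} = 10 (mod 11).
  v = [5, 3, 10, 5, 10].
Step 2: syndromes of r = [5, 1, 7, 0, 9] (all sums mod 11).
  S_0 = Σ v_i r_i = 5·5 + 3·1 + 10·7 + 5·0 + 10·9 = 188 ≡ 1.
  S_1 = Σ v_i α_i r_i = 5·7·5 + 3·3·1 + 10·8·7 + 5·10·0 + 10·9·9 = 1554 ≡ 3.
  α_i^2 mod 11 = [5, 9, 9, 1, 4].
  S_2 = Σ v_i α_i^2 r_i = 5·5·5 + 3·9·1 + 10·9·7 + 5·1·0 + 10·4·9 = 1142 ≡ 9.
  S = (1, 3, 9) ≠ 0, so r is not a codeword (an error is present).
Step 3: locate the error. For a single error e at position i, S_ℓ = v_i·e·α_i^ℓ, so α_err = S_1/S_0.
  S_0^{−1} = 1^{−1} = 1 (mod 11), so α_err = 3·1 = 3 ≡ 3 = α_2. Error position i = 2.
  Consistency check: S_2/S_1 = 9·4 = 36 ≡ 3 = α_err ✓ (single-error assumption holds).
Step 4: error magnitude e = S_0/v_2 = S_0·∏_{j≠2}(α_2 − α_j) = 1·4 = 4 ≡ 4 (mod 11).
Step 5: correct position 2: c_2 = r_2 − e = 1 − 4 ≡ 8 (mod 11). Hence c = [5, 8, 7, 0, 9].
  Check: interpolating c through the α_i gives m(x) = 2 + 2·x (degree < 2) with m(α_i) = c_i for every i, so c is indeed a codeword.


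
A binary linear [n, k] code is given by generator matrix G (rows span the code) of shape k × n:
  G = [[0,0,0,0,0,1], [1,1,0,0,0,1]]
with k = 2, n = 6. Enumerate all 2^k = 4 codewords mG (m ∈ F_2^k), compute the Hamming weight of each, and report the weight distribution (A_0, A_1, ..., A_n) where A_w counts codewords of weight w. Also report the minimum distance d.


Weight distribution: A_0 = 1, A_1 = 1, A_2 = 1, A_3 = 1. Minimum distance d = 1.

Enumerate all 2^2 = 4 messages m ∈ F_2^2.
For each, compute codeword c = mG in F_2^6, then tally its weight.
  m = 00 → c = 000000, weight = 0.
  m = 10 → c = 000001, weight = 1.
  m = 01 → c = 110001, weight = 3.
  m = 11 → c = 110000, weight = 2.
Tally weights:
  weight 0: 1 codewords.
  weight 1: 1 codewords.
  weight 2: 1 codewords.
  weight 3: 1 codewords.
Minimum distance d = smallest w > 0 with A_w > 0 = 1.
Sanity: Σ A_w = 4 = 2^2 = 4 ✓.


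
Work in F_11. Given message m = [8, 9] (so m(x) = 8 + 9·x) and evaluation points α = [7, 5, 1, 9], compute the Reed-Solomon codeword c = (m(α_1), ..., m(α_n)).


c = [5, 9, 6, 1]

Message polynomial: m(x) = 8 + 9·x (mod 11).
For each evaluation point α_i, compute m(α_i) mod 11:
  α_1 = 7: Horner steps 9 → 5, so m(7) = 5.
  α_2 = 5: Horner steps 9 → 9, so m(5) = 9.
  α_3 = 1: Horner steps 9 → 6, so m(1) = 6.
  α_4 = 9: Horner steps 9 → 1, so m(9) = 1.
Codeword c = [5, 9, 6, 1] ∈ F_11^4.


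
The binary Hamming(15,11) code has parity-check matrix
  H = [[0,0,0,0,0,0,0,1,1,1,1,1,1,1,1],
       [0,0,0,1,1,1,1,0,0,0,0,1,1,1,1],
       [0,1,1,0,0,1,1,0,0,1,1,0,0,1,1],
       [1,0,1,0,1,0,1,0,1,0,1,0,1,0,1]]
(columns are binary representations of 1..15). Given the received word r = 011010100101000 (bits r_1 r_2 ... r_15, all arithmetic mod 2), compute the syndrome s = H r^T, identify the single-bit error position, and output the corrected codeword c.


s = (0, 1, 0, 1)^T, error position = 5, corrected codeword c = 011000100101000

Compute s = H r^T mod 2 one row at a time:
  s_1 = 0 + 0 + 1 + 0 + 1 + 0 + 0 + 0 = 2 ≡ 0 (mod 2).
  s_2 = 0 + 1 + 0 + 1 + 1 + 0 + 0 + 0 = 3 ≡ 1 (mod 2).
  s_3 = 1 + 1 + 0 + 1 + 1 + 0 + 0 + 0 = 4 ≡ 0 (mod 2).
  s_4 = 0 + 1 + 1 + 1 + 0 + 0 + 0 + 0 = 3 ≡ 1 (mod 2).
s = (0, 1, 0, 1)^T — this equals column 5 of H (binary 0101), so error is at position 5.
Correct: flip bit 5 of r = 011010100101000 to get c = 011000100101000.


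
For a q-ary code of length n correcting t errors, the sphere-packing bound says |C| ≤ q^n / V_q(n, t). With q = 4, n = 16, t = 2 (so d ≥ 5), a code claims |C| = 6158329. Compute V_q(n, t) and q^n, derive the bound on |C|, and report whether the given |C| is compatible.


V_q(n, t) = 1129, q^n = 4294967296, Hamming bound = 3804222, |C| = 6158329 > bound (violated).

Step 1: Compute V_q(n, t) = Σ_{j=0}^2 C(n, j) (q−1)^j.
  j = 0: C(16,0)·(3)^0 = 1·1 = 1.
  j = 1: C(16,1)·(3)^1 = 16·3 = 48.
  j = 2: C(16,2)·(3)^2 = 120·9 = 1080.
  V_q(n, t) = 1 + 48 + 1080 = 1129.
Step 2: q^n = 4^16 = 4294967296.
Step 3: Hamming bound ⌊q^n / V_q(n,t)⌋ = ⌊4294967296/1129⌋ = 3804222.
Step 4: Compare |C| = 6158329 to 3804222: violated.
The claimed |C| lies above the Hamming bound, so no 4-ary code of length 16 with d ≥ 5 can have 6158329 codewords.


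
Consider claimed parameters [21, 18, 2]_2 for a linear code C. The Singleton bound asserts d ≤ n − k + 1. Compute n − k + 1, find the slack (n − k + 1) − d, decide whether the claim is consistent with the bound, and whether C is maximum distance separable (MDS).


Singleton RHS = n − k + 1 = 4, slack = 2, bound satisfied, not MDS.

Singleton bound: d ≤ n − k + 1.
Here n = 21, k = 18, so n − k + 1 = 4.
Given d = 2, check d ≤ 4: YES.
Slack = (n − k + 1) − d = 2.
The code is NOT MDS (slack = 2 > 0).
Description: the claimed parameters are [21, 18, 2]_2; such a code would be non-MDS.


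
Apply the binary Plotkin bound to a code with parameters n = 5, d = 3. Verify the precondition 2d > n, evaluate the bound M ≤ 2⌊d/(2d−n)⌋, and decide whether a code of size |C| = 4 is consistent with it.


Plotkin bound M ≤ 6; given |C| = 4 ≤ bound (satisfied).

Check applicability: 2d = 6, n = 5.
2d − n = 1 > 0, so Plotkin applies.
Compute d/(2d−n) = 3/1 ≈ 3.0000.
⌊d/(2d−n)⌋ = 3.
Plotkin bound: M ≤ 2·3 = 6.
Given |C| = 4, check: satisfied.
This |C| is below the Plotkin bound.


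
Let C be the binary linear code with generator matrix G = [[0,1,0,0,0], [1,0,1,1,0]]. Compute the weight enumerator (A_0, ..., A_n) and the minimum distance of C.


Weight distribution: A_0 = 1, A_1 = 1, A_3 = 1, A_4 = 1. Minimum distance d = 1.

Enumerate all 2^2 = 4 messages m ∈ F_2^2.
For each, compute codeword c = mG in F_2^5, then tally its weight.
  m = 00 → c = 00000, weight = 0.
  m = 10 → c = 01000, weight = 1.
  m = 01 → c = 10110, weight = 3.
  m = 11 → c = 11110, weight = 4.
Tally weights:
  weight 0: 1 codewords.
  weight 1: 1 codewords.
  weight 3: 1 codewords.
  weight 4: 1 codewords.
Minimum distance d = smallest w > 0 with A_w > 0 = 1.
Sanity: Σ A_w = 4 = 2^2 = 4 ✓.


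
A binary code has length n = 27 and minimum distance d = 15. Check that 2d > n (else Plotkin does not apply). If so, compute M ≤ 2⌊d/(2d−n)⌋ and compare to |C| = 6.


Plotkin bound M ≤ 10; given |C| = 6 ≤ bound (satisfied).

Check applicability: 2d = 30, n = 27.
2d − n = 3 > 0, so Plotkin applies.
Compute d/(2d−n) = 15/3 ≈ 5.0000.
⌊d/(2d−n)⌋ = 5.
Plotkin bound: M ≤ 2·5 = 10.
Given |C| = 6, check: satisfied.
This |C| is below the Plotkin bound.
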